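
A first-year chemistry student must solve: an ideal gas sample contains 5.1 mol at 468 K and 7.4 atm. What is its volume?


PV = nRT  (R = 0.08206 L·atm/(mol·K))
V = nRT/P = 5.1×0.08206×468/7.4
= 26.468 L

26.468 L


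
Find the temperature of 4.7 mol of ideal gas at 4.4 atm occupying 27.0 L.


PV = nRT  (R = 0.08206 L·atm/(mol·K))
T = PV/(nR) = 4.4×27.0/(4.7×0.08206)
= 118.80/0.385682
= 308.03 K

308.03 K


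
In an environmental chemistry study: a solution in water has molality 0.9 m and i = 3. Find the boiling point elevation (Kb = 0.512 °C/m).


ΔTb = Kb × m × i
= 0.512 × 0.9 × 3
= 1.3824 °C

1.3824 °C


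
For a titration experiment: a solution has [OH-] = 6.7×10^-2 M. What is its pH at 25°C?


pOH = -log10([OH-]) = -log10(6.7×10^-2)
= 2 - log10(6.7) = 1.17
pH = 14 - pOH = 14 - 1.17 = 12.83

12.83


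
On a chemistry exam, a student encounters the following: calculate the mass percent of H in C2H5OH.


M(C2H5OH) = 2×12.01 + 6×1.008 + 1×16.0 = 46.068 g/mol
Mass of H = 6 × 1.008 = 6.048 g/mol
% H = 6.048/46.068 × 100 = 13.13%

13.13%


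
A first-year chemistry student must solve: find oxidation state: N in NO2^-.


x + 2(-2) = -1, so x = +3
Oxidation number: +3

+3


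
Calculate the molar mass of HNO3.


M(HNO3) = 1×1.008 + 1×14.01 + 3×16.0
= 1.01 + 14.01 + 48.0
= 63.02 g/mol

63.02 g/mol


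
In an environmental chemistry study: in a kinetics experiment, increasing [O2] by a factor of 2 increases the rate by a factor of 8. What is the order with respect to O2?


rate ∝ [O2]^n
2^n = 8 → n = 3
Order in O2: 3

3


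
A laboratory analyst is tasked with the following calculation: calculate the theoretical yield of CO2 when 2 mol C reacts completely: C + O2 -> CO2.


Mole ratio CO2:C = 1:1
n(CO2) = 2 × 1/1 = 2.000 mol
mass = 2.000 × 44.01 = 88.02 g

88.02 g


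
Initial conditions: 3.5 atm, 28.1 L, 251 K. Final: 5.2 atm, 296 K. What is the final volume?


P1V1/T1 = P2V2/T2
V2 = P1V1T2/(T1P2)
= 3.5×28.1×296/(251×5.2)
= 22.304 L

22.304 L


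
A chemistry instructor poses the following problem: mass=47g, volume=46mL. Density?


ρ = mass/volume
= 47/46
= 1.022 g/mL

1.022 g/mL


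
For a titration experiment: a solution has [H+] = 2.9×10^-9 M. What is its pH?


pH = -log10([H+]) = -log10(2.9×10^-9)
= 9 - log10(2.9)
= 9 - 0.46
= 8.54

8.54


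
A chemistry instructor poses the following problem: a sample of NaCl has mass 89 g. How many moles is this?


M(NaCl) = 58.44 g/mol
n = mass/M = 89/58.44 = 1.5229 mol

1.5229 mol


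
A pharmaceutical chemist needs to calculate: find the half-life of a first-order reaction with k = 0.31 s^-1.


t½ = ln2/k = 0.693147/(0.31 s^-1)
= 2.236 s

2.236 s


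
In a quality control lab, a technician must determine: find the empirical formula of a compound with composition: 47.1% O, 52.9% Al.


Assume 100 g sample. Moles of each element:
  O: 47.1/16.0 = 2.944 mol
  Al: 52.9/26.98 = 1.961 mol
Divide by smallest (1.961):
  O: 2.944/1.961 = 1.5
  Al: 1.961/1.961 = 1.0
Multiply all ratios by 2 to obtain whole numbers.
Empirical formula: Al2O3

Al2O3


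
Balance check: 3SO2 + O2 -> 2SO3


Equation: 3SO2 + O2 -> 2SO3
Check atoms: O: 8≠6, S: 3≠2
Not balanced

No, not balanced


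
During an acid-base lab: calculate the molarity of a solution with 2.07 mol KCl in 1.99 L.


M = n/V = 2.07/1.99 = 1.040 mol/L

1.040 M


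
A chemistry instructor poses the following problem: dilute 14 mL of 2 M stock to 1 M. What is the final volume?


C1V1 = C2V2
2 × 14 = 1 × V2
V2 = 28/1 = 28.0 mL

28.0 mL


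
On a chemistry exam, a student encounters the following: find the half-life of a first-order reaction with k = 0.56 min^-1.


t½ = ln2/k = 0.693147/(0.56 min^-1)
= 1.238 min

1.238 min


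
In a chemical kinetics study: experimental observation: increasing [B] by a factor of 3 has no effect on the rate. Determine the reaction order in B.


rate ∝ [B]^n
rate ∝ [B]^0
Order in B: 0

0


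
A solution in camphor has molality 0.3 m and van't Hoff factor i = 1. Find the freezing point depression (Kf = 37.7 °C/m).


ΔTf = Kf × m × i
= 37.7 × 0.3 × 1
= 11.31 °C

11.31 °C


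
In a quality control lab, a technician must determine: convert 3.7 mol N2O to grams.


M(N2O) = 44.02 g/mol
mass = n × M = 3.7 × 44.02 = 162.87 g

162.87 g


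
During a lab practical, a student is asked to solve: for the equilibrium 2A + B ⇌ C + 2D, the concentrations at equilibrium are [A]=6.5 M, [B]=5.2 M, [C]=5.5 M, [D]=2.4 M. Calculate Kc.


Kc = [C][D]^2/([A]^2[B])
= (5.5^1 × 2.4^2)/(6.5^2 × 5.2^1)
= 31.68/219.7
= 0.1442

0.1442


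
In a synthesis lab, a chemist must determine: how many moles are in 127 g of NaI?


M(NaI) = 149.89 g/mol
n = mass/M = 127/149.89 = 0.8473 mol

0.8473 mol


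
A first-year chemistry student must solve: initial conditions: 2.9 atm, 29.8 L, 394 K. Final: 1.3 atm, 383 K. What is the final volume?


P1V1/T1 = P2V2/T2
V2 = P1V1T2/(T1P2)
= 2.9×29.8×383/(394×1.3)
= 64.621 L

64.621 L


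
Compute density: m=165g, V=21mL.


ρ = mass/volume
= 165/21
= 7.857 g/mL

7.857 g/mL


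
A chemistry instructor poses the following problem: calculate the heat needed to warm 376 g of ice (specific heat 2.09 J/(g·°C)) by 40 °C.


q = mcΔT = 376 × 2.09 × 40
= 31433.60 J

31433.60 J


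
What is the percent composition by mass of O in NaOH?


M(NaOH) = 1×22.99 + 1×16.0 + 1×1.008 = 39.998 g/mol
Mass of O = 1 × 16.0 = 16.00 g/mol
% O = 16.00/39.998 × 100 = 40.00%

40.00%


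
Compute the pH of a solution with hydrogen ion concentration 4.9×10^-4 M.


pH = -log10([H+]) = -log10(4.9×10^-4)
= 4 - log10(4.9)
= 4 - 0.69
= 3.31

3.31


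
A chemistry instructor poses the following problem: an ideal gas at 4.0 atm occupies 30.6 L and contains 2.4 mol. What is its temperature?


PV = nRT  (R = 0.08206 L·atm/(mol·K))
T = PV/(nR) = 4.0×30.6/(2.4×0.08206)
= 122.40/0.196944
= 621.50 K

621.50 K


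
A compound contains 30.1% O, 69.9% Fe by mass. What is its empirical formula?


Assume 100 g sample. Moles of each element:
  O: 30.1/16.0 = 1.881 mol
  Fe: 69.9/55.85 = 1.252 mol
Divide by smallest (1.252):
  O: 1.881/1.252 = 1.5
  Fe: 1.252/1.252 = 1.0
Multiply all ratios by 2 to obtain whole numbers.
Empirical formula: Fe2O3

Fe2O3


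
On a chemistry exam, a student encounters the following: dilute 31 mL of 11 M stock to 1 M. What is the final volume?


C1V1 = C2V2
11 × 31 = 1 × V2
V2 = 341/1 = 341.0 mL

341.0 mL


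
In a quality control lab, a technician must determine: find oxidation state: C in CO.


x + (-2) = 0, so x = +2
Oxidation number: +2

+2


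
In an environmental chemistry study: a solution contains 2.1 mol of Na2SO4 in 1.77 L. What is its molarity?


M = n/V = 2.1/1.77 = 1.186 mol/L

1.186 M


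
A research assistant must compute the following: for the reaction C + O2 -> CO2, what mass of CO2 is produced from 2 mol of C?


Mole ratio CO2:C = 1:1
n(CO2) = 2 × 1/1 = 2.000 mol
mass = 2.000 × 44.01 = 88.02 g

88.02 g


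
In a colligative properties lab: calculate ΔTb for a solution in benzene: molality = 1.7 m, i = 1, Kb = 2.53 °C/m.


ΔTb = Kb × m × i
= 2.53 × 1.7 × 1
= 4.301 °C

4.301 °C


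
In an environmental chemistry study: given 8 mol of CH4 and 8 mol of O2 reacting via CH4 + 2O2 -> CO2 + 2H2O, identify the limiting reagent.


Mole ratio available / coefficient:
  CH4: 8/1 = 8.000
  O2: 8/2 = 4.000
Smaller ratio is limiting.

O2


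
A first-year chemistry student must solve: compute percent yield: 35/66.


% yield = actual/theoretical × 100
= 35/66 × 100
= 53.03%

53.03%


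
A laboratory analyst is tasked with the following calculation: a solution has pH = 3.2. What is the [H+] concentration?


[H+] = 10^(-pH) = 10^(-3.2)
= 6.31×10^-4 M

6.31×10^-4 M


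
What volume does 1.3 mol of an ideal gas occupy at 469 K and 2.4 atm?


PV = nRT  (R = 0.08206 L·atm/(mol·K))
V = nRT/P = 1.3×0.08206×469/2.4
= 20.847 L

20.847 L


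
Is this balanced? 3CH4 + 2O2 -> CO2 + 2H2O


Equation: 3CH4 + 2O2 -> CO2 + 2H2O
Check atoms: C: 3≠1, H: 12≠4, O: 4=4
Not balanced

No, not balanced


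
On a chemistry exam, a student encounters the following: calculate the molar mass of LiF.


M(LiF) = 1×6.94 + 1×19.0
= 6.94 + 19.0
= 25.94 g/mol

25.94 g/mol


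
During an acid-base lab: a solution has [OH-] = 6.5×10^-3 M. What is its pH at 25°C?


pOH = -log10([OH-]) = -log10(6.5×10^-3)
= 3 - log10(6.5) = 2.19
pH = 14 - pOH = 14 - 2.19 = 11.81

11.81


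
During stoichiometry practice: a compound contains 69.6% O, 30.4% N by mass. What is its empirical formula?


Assume 100 g sample. Moles of each element:
  O: 69.6/16.0 = 4.35 mol
  N: 30.4/14.01 = 2.17 mol
Divide by smallest (2.17):
  O: 4.35/2.17 = 2.0
  N: 2.17/2.17 = 1.0
Empirical formula: NO2

NO2


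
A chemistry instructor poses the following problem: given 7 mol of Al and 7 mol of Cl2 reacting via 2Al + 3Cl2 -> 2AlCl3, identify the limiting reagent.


Mole ratio available / coefficient:
  Al: 7/2 = 3.500
  Cl2: 7/3 = 2.333
Smaller ratio is limiting.

Cl2


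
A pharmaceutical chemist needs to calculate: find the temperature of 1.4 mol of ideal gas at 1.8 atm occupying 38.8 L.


PV = nRT  (R = 0.08206 L·atm/(mol·K))
T = PV/(nR) = 1.8×38.8/(1.4×0.08206)
= 69.84/0.114884
= 607.92 K

607.92 K


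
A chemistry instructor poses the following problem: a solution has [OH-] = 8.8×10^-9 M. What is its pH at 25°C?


pOH = -log10([OH-]) = -log10(8.8×10^-9)
= 9 - log10(8.8) = 8.06
pH = 14 - pOH = 14 - 8.06 = 5.94

5.94


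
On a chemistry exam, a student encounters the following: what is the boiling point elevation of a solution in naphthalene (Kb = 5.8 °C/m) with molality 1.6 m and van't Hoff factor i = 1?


ΔTb = Kb × m × i
= 5.8 × 1.6 × 1
= 9.28 °C

9.28 °C


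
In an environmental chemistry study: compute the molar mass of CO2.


M(CO2) = 1×12.01 + 2×16.0
= 12.01 + 32.0
= 44.01 g/mol

44.01 g/mol


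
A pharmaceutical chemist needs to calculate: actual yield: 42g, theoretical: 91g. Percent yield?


% yield = actual/theoretical × 100
= 42/91 × 100
= 46.15%

46.15%


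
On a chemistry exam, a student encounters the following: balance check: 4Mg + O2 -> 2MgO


Equation: 4Mg + O2 -> 2MgO
Check atoms: Mg: 4≠2, O: 2=2
Not balanced

No, not balanced


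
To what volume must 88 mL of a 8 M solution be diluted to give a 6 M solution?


C1V1 = C2V2
8 × 88 = 6 × V2
V2 = 704/6 = 117.33 mL

117.33 mL


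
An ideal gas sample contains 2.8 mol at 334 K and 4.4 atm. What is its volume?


PV = nRT  (R = 0.08206 L·atm/(mol·K))
V = nRT/P = 2.8×0.08206×334/4.4
= 17.441 L

17.441 L


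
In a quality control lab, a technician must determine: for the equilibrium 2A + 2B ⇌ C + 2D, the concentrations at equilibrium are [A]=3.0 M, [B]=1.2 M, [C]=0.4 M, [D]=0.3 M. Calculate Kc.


Kc = [C][D]^2/([A]^2[B]^2)
= (0.4^1 × 0.3^2)/(3.0^2 × 1.2^2)
= 0.036/12.96
= 0.002778

0.002778


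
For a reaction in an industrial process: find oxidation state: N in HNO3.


(+1) + x + 3(-2) = 0, so x = +5
Oxidation number: +5

+5


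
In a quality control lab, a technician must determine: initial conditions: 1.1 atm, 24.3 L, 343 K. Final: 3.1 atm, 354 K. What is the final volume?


P1V1/T1 = P2V2/T2
V2 = P1V1T2/(T1P2)
= 1.1×24.3×354/(343×3.1)
= 8.899 L

8.899 L


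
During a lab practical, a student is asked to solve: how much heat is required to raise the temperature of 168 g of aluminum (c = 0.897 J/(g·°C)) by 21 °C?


q = mcΔT = 168 × 0.897 × 21
= 3164.62 J

3164.62 J


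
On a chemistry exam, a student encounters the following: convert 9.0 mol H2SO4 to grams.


M(H2SO4) = 98.09 g/mol
mass = n × M = 9.0 × 98.09 = 882.81 g

882.81 g


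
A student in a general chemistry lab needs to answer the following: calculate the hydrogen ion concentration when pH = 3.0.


[H+] = 10^(-pH) = 10^(-3.0)
= 1.0×10^-3 M

1.0×10^-3 M


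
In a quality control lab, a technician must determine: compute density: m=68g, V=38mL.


ρ = mass/volume
= 68/38
= 1.789 g/mL

1.789 g/mL


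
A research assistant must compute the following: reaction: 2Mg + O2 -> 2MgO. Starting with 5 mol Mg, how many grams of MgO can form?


Mole ratio MgO:Mg = 2:2
n(MgO) = 5 × 2/2 = 5.000 mol
mass = 5.000 × 40.31 = 201.55 g

201.55 g


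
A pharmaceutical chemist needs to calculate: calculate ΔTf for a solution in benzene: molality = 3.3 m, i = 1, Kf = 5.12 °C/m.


ΔTf = Kf × m × i
= 5.12 × 3.3 × 1
= 16.896 °C

16.896 °C


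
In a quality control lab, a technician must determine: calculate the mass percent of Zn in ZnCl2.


M(ZnCl2) = 1×65.38 + 2×35.45 = 136.28 g/mol
Mass of Zn = 1 × 65.38 = 65.38 g/mol
% Zn = 65.38/136.28 × 100 = 47.97%

47.97%


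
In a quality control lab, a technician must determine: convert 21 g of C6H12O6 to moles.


M(C6H12O6) = 180.16 g/mol
n = mass/M = 21/180.16 = 0.1166 mol

0.1166 mol


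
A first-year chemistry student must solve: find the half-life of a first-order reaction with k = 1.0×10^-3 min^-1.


t½ = ln2/k = 0.693147/(1.0×10^-3 min^-1)
= 693.1 min

693.1 min


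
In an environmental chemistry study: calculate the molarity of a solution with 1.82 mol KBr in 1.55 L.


M = n/V = 1.82/1.55 = 1.174 mol/L

1.174 M


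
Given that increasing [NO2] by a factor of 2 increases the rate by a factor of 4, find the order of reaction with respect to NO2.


rate ∝ [NO2]^n
2^n = 4 → n = 2
Order in NO2: 2

2


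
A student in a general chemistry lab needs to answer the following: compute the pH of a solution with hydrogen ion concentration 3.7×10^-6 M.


pH = -log10([H+]) = -log10(3.7×10^-6)
= 6 - log10(3.7)
= 6 - 0.57
= 5.43

5.43


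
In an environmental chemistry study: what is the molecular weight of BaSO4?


M(BaSO4) = 1×137.33 + 1×32.07 + 4×16.0
= 137.33 + 32.07 + 64.0
= 233.4 g/mol

233.4 g/mol


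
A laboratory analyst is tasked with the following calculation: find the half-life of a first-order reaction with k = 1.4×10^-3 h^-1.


t½ = ln2/k = 0.693147/(1.4×10^-3 h^-1)
= 495.1 h

495.1 h


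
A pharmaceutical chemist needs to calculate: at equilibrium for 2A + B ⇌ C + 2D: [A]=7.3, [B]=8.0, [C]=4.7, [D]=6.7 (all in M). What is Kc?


Kc = [C][D]^2/([A]^2[B])
= (4.7^1 × 6.7^2)/(7.3^2 × 8.0^1)
= 210.983/426.32
= 0.4949

0.4949


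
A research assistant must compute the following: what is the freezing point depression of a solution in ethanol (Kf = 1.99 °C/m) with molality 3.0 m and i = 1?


ΔTf = Kf × m × i
= 1.99 × 3.0 × 1
= 5.97 °C

5.97 °C


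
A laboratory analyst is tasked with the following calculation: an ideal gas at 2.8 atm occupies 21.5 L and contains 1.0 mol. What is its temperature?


PV = nRT  (R = 0.08206 L·atm/(mol·K))
T = PV/(nR) = 2.8×21.5/(1.0×0.08206)
= 60.20/0.082060
= 733.61 K

733.61 K


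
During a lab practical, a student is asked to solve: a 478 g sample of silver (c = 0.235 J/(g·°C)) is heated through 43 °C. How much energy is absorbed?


q = mcΔT = 478 × 0.235 × 43
= 4830.19 J

4830.19 J


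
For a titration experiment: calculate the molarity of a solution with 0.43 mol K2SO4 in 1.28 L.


M = n/V = 0.43/1.28 = 0.336 mol/L

0.336 M


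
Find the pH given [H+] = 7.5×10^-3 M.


pH = -log10([H+]) = -log10(7.5×10^-3)
= 3 - log10(7.5)
= 3 - 0.88
= 2.12

2.12


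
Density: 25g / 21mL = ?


ρ = mass/volume
= 25/21
= 1.19 g/mL

1.19 g/mL


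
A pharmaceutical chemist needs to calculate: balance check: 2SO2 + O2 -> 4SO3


Equation: 2SO2 + O2 -> 4SO3
Check atoms: O: 6≠12, S: 2≠4
Not balanced

No, not balanced


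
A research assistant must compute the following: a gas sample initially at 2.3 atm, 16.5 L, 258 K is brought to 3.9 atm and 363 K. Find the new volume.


P1V1/T1 = P2V2/T2
V2 = P1V1T2/(T1P2)
= 2.3×16.5×363/(258×3.9)
= 13.691 L

13.691 L


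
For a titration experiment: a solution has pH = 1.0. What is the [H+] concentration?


[H+] = 10^(-pH) = 10^(-1.0)
= 1.0×10^-1 M

1.0×10^-1 M


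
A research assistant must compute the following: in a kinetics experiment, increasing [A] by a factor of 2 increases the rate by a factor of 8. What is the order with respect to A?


rate ∝ [A]^n
2^n = 8 → n = 3
Order in A: 3

3


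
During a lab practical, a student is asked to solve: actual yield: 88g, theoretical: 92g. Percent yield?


% yield = actual/theoretical × 100
= 88/92 × 100
= 95.65%

95.65%


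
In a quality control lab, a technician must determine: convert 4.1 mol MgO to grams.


M(MgO) = 40.31 g/mol
mass = n × M = 4.1 × 40.31 = 165.27 g

165.27 g


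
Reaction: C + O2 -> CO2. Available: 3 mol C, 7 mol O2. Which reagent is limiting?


Mole ratio available / coefficient:
  C: 3/1 = 3.000
  O2: 7/1 = 7.000
Smaller ratio is limiting.

C


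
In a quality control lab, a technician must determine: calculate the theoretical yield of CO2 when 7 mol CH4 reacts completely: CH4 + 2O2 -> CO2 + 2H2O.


Mole ratio CO2:CH4 = 1:1
n(CO2) = 7 × 1/1 = 7.000 mol
mass = 7.000 × 44.01 = 308.07 g

308.07 g


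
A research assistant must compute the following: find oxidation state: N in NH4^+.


x + 4(+1) = +1, so x = -3
Oxidation number: -3

-3


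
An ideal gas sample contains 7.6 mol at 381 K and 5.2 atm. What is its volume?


PV = nRT  (R = 0.08206 L·atm/(mol·K))
V = nRT/P = 7.6×0.08206×381/5.2
= 45.695 L

45.695 L


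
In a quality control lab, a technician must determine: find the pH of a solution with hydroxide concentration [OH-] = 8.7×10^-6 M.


pOH = -log10([OH-]) = -log10(8.7×10^-6)
= 6 - log10(8.7) = 5.06
pH = 14 - pOH = 14 - 5.06 = 8.94

8.94


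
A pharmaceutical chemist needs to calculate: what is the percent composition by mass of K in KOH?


M(KOH) = 1×39.1 + 1×16.0 + 1×1.008 = 56.108 g/mol
Mass of K = 1 × 39.1 = 39.10 g/mol
% K = 39.10/56.108 × 100 = 69.69%

69.69%


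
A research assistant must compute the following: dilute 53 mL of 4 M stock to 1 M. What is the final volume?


C1V1 = C2V2
4 × 53 = 1 × V2
V2 = 212/1 = 212.0 mL

212.0 mL


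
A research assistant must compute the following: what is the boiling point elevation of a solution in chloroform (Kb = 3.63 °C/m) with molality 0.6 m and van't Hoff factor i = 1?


ΔTb = Kb × m × i
= 3.63 × 0.6 × 1
= 2.178 °C

2.178 °C


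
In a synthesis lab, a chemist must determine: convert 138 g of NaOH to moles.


M(NaOH) = 40.0 g/mol
n = mass/M = 138/40.0 = 3.45 mol

3.45 mol


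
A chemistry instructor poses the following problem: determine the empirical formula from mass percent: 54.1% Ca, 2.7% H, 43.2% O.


Assume 100 g sample. Moles of each element:
  Ca: 54.1/40.08 = 1.35 mol
  H: 2.7/1.008 = 2.679 mol
  O: 43.2/16.0 = 2.7 mol
Divide by smallest (1.35):
  Ca: 1.35/1.35 = 1.0
  H: 2.679/1.35 = 1.98
  O: 2.7/1.35 = 2.0
Empirical formula: CaO2H2

CaO2H2


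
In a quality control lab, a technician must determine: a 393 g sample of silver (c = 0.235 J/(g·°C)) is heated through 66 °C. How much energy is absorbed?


q = mcΔT = 393 × 0.235 × 66
= 6095.43 J

6095.43 J


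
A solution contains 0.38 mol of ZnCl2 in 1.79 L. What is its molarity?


M = n/V = 0.38/1.79 = 0.212 mol/L

0.212 M


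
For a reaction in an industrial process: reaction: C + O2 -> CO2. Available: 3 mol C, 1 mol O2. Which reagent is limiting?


Mole ratio available / coefficient:
  C: 3/1 = 3.000
  O2: 1/1 = 1.000
Smaller ratio is limiting.

O2


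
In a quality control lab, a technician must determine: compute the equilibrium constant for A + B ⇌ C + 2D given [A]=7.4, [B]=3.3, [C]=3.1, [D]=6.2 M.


Kc = [C][D]^2/([A][B])
= (3.1^1 × 6.2^2)/(7.4^1 × 3.3^1)
= 119.164/24.42
= 4.880

4.880


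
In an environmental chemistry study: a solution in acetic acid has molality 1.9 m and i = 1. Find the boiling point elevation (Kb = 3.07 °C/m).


ΔTb = Kb × m × i
= 3.07 × 1.9 × 1
= 5.833 °C

5.833 °C


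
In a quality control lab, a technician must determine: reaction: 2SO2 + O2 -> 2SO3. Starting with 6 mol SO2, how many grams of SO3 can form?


Mole ratio SO3:SO2 = 2:2
n(SO3) = 6 × 2/2 = 6.000 mol
mass = 6.000 × 80.07 = 480.42 g

480.42 g


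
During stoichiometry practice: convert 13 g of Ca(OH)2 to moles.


M(Ca(OH)2) = 74.1 g/mol
n = mass/M = 13/74.1 = 0.1754 mol

0.1754 mol


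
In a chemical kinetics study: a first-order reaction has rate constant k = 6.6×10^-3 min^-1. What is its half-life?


t½ = ln2/k = 0.693147/(6.6×10^-3 min^-1)
= 105.0 min

105.0 min


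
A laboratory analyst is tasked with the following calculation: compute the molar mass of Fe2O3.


M(Fe2O3) = 2×55.85 + 3×16.0
= 111.7 + 48.0
= 159.7 g/mol

159.7 g/mol


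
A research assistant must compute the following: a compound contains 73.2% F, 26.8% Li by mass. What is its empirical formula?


Assume 100 g sample. Moles of each element:
  F: 73.2/19.0 = 3.853 mol
  Li: 26.8/6.94 = 3.862 mol
Divide by smallest (3.853):
  F: 3.853/3.853 = 1.0
  Li: 3.862/3.853 = 1.0
Empirical formula: LiF

LiF


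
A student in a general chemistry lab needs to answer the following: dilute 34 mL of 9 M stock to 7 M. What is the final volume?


C1V1 = C2V2
9 × 34 = 7 × V2
V2 = 306/7 = 43.71 mL

43.71 mL


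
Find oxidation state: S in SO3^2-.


x + 3(-2) = -2, so x = +4
Oxidation number: +4

+4


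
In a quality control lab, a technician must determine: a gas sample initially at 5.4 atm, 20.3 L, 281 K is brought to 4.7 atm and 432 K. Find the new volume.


P1V1/T1 = P2V2/T2
V2 = P1V1T2/(T1P2)
= 5.4×20.3×432/(281×4.7)
= 35.857 L

35.857 L


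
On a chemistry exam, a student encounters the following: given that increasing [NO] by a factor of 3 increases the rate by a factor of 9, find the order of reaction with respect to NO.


rate ∝ [NO]^n
3^n = 9 → n = 2
Order in NO: 2

2


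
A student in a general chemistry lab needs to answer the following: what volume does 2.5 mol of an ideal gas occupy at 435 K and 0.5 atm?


PV = nRT  (R = 0.08206 L·atm/(mol·K))
V = nRT/P = 2.5×0.08206×435/0.5
= 178.481 L

178.481 L


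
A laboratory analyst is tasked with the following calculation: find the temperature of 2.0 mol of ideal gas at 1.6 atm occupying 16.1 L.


PV = nRT  (R = 0.08206 L·atm/(mol·K))
T = PV/(nR) = 1.6×16.1/(2.0×0.08206)
= 25.76/0.164120
= 156.96 K

156.96 K


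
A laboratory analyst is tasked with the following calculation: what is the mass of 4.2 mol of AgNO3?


M(AgNO3) = 169.88 g/mol
mass = n × M = 4.2 × 169.88 = 713.50 g

713.50 g


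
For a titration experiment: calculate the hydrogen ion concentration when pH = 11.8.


[H+] = 10^(-pH) = 10^(-11.8)
= 1.58×10^-12 M

1.58×10^-12 M


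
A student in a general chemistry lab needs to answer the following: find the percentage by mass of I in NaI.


M(NaI) = 1×22.99 + 1×126.9 = 149.89 g/mol
Mass of I = 1 × 126.9 = 126.90 g/mol
% I = 126.90/149.89 × 100 = 84.66%

84.66%


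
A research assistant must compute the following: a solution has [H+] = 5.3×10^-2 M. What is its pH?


pH = -log10([H+]) = -log10(5.3×10^-2)
= 2 - log10(5.3)
= 2 - 0.72
= 1.28

1.28


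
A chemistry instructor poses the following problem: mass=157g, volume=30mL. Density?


ρ = mass/volume
= 157/30
= 5.233 g/mL

5.233 g/mL


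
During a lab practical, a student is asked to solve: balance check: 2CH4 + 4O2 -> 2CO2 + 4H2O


Equation: 2CH4 + 4O2 -> 2CO2 + 4H2O
Check atoms: C: 2=2, H: 8=8, O: 8=8
Balanced

Yes, balanced


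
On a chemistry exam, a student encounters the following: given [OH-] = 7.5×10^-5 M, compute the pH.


pOH = -log10([OH-]) = -log10(7.5×10^-5)
= 5 - log10(7.5) = 4.12
pH = 14 - pOH = 14 - 4.12 = 9.88

9.88


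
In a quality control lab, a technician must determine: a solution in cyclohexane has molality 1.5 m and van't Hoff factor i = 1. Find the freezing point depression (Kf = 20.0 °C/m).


ΔTf = Kf × m × i
= 20.0 × 1.5 × 1
= 30.0 °C

30.0 °C


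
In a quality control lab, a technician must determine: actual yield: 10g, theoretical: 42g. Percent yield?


% yield = actual/theoretical × 100
= 10/42 × 100
= 23.81%

23.81%


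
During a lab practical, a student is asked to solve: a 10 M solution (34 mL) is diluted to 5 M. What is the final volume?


C1V1 = C2V2
10 × 34 = 5 × V2
V2 = 340/5 = 68.0 mL

68.0 mL


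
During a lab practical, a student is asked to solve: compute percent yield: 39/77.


% yield = actual/theoretical × 100
= 39/77 × 100
= 50.65%

50.65%


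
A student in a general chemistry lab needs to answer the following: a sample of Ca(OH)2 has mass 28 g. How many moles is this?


M(Ca(OH)2) = 74.1 g/mol
n = mass/M = 28/74.1 = 0.3779 mol

0.3779 mol


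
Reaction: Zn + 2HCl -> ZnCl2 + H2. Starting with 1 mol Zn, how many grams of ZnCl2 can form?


Mole ratio ZnCl2:Zn = 1:1
n(ZnCl2) = 1 × 1/1 = 1.000 mol
mass = 1.000 × 136.28 = 136.28 g

136.28 g


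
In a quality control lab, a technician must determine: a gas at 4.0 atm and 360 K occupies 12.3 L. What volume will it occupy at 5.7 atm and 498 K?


P1V1/T1 = P2V2/T2
V2 = P1V1T2/(T1P2)
= 4.0×12.3×498/(360×5.7)
= 11.94 L

11.94 L


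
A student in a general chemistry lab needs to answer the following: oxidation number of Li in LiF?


Group 1 metal: +1
Oxidation number: +1

+1


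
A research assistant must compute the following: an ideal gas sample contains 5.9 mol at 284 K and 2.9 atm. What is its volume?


PV = nRT  (R = 0.08206 L·atm/(mol·K))
V = nRT/P = 5.9×0.08206×284/2.9
= 47.414 L

47.414 L


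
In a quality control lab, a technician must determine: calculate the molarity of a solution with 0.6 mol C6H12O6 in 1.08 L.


M = n/V = 0.6/1.08 = 0.556 mol/L

0.556 M


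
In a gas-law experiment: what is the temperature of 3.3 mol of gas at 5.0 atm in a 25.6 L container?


PV = nRT  (R = 0.08206 L·atm/(mol·K))
T = PV/(nR) = 5.0×25.6/(3.3×0.08206)
= 128.00/0.270798
= 472.68 K

472.68 K


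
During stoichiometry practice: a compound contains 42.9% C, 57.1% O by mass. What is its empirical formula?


Assume 100 g sample. Moles of each element:
  C: 42.9/12.01 = 3.572 mol
  O: 57.1/16.0 = 3.569 mol
Divide by smallest (3.569):
  C: 3.572/3.569 = 1.0
  O: 3.569/3.569 = 1.0
Empirical formula: CO

CO


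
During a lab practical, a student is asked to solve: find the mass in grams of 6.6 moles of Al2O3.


M(Al2O3) = 101.96 g/mol
mass = n × M = 6.6 × 101.96 = 672.94 g

672.94 g


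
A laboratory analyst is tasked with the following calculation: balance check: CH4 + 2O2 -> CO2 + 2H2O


Equation: CH4 + 2O2 -> CO2 + 2H2O
Check atoms: C: 1=1, H: 4=4, O: 4=4
Balanced

Yes, balanced


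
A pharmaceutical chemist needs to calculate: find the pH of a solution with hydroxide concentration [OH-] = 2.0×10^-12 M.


pOH = -log10([OH-]) = -log10(2.0×10^-12)
= 12 - log10(2.0) = 11.7
pH = 14 - pOH = 14 - 11.7 = 2.3

2.3


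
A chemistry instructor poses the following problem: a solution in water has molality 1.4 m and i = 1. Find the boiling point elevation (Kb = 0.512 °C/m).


ΔTb = Kb × m × i
= 0.512 × 1.4 × 1
= 0.7168 °C

0.7168 °C


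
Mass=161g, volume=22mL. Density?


ρ = mass/volume
= 161/22
= 7.318 g/mL

7.318 g/mL


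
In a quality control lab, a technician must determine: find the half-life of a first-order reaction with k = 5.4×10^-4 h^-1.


t½ = ln2/k = 0.693147/(5.4×10^-4 h^-1)
= 1284 h

1284 h


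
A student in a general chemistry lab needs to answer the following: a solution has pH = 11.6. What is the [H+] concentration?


[H+] = 10^(-pH) = 10^(-11.6)
= 2.51×10^-12 M

2.51×10^-12 M


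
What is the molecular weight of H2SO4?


M(H2SO4) = 2×1.008 + 1×32.07 + 4×16.0
= 2.02 + 32.07 + 64.0
= 98.09 g/mol

98.09 g/mol


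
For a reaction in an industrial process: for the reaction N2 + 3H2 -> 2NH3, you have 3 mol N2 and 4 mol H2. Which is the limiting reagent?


Mole ratio available / coefficient:
  N2: 3/1 = 3.000
  H2: 4/3 = 1.333
Smaller ratio is limiting.

H2


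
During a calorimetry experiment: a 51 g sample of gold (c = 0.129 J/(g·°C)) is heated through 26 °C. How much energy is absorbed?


q = mcΔT = 51 × 0.129 × 26
= 171.05 J

171.05 J


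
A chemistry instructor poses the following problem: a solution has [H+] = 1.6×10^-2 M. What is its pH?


pH = -log10([H+]) = -log10(1.6×10^-2)
= 2 - log10(1.6)
= 2 - 0.2
= 1.8

1.8


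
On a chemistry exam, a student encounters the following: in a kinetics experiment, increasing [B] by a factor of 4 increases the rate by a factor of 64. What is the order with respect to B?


rate ∝ [B]^n
4^n = 64 → n = 3
Order in B: 3

3


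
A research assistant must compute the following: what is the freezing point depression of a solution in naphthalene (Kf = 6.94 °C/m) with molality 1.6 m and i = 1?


ΔTf = Kf × m × i
= 6.94 × 1.6 × 1
= 11.104 °C

11.104 °C


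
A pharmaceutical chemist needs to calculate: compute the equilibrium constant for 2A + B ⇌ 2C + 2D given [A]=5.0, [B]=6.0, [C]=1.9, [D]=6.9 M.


Kc = [C]^2[D]^2/([A]^2[B])
= (1.9^2 × 6.9^2)/(5.0^2 × 6.0^1)
= 171.8721/150
= 1.146

1.146


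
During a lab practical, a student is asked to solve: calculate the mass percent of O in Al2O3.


M(Al2O3) = 2×26.98 + 3×16.0 = 101.96 g/mol
Mass of O = 3 × 16.0 = 48.00 g/mol
% O = 48.00/101.96 × 100 = 47.08%

47.08%


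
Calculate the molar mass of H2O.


M(H2O) = 2×1.008 + 1×16.0
= 2.02 + 16.0
= 18.02 g/mol

18.02 g/mol


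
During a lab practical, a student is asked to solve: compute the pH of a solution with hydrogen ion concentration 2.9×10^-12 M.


pH = -log10([H+]) = -log10(2.9×10^-12)
= 12 - log10(2.9)
= 12 - 0.46
= 11.54

11.54


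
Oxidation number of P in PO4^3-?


x + 4(-2) = -3, so x = +5
Oxidation number: +5

+5


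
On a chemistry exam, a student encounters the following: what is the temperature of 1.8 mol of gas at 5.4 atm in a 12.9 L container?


PV = nRT  (R = 0.08206 L·atm/(mol·K))
T = PV/(nR) = 5.4×12.9/(1.8×0.08206)
= 69.66/0.147708
= 471.61 K

471.61 K


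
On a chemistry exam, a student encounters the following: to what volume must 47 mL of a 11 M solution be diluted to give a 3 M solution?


C1V1 = C2V2
11 × 47 = 3 × V2
V2 = 517/3 = 172.33 mL

172.33 mL


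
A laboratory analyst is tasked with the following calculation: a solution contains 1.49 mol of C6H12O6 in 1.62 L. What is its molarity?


M = n/V = 1.49/1.62 = 0.920 mol/L

0.920 M


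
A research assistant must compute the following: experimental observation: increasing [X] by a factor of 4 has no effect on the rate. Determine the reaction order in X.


rate ∝ [X]^n
rate ∝ [X]^0
Order in X: 0

0


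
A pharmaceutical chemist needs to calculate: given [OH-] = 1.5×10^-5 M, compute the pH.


pOH = -log10([OH-]) = -log10(1.5×10^-5)
= 5 - log10(1.5) = 4.82
pH = 14 - pOH = 14 - 4.82 = 9.18

9.18


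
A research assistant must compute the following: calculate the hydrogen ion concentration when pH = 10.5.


[H+] = 10^(-pH) = 10^(-10.5)
= 3.16×10^-11 M

3.16×10^-11 M


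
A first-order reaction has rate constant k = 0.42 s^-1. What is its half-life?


t½ = ln2/k = 0.693147/(0.42 s^-1)
= 1.650 s

1.650 s


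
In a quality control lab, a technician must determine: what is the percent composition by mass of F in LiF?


M(LiF) = 1×6.94 + 1×19.0 = 25.94 g/mol
Mass of F = 1 × 19.0 = 19.00 g/mol
% F = 19.00/25.94 × 100 = 73.25%

73.25%


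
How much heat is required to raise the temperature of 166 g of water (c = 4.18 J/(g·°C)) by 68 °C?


q = mcΔT = 166 × 4.18 × 68
= 47183.84 J

47183.84 J


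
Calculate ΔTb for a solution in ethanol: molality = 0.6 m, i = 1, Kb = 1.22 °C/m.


ΔTb = Kb × m × i
= 1.22 × 0.6 × 1
= 0.732 °C

0.732 °C


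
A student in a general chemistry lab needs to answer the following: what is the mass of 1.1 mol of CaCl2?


M(CaCl2) = 110.98 g/mol
mass = n × M = 1.1 × 110.98 = 122.08 g

122.08 g


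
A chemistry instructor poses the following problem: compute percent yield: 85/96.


% yield = actual/theoretical × 100
= 85/96 × 100
= 88.54%

88.54%


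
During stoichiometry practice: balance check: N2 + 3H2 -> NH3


Equation: N2 + 3H2 -> NH3
Check atoms: H: 6≠3, N: 2≠1
Not balanced

No, not balanced


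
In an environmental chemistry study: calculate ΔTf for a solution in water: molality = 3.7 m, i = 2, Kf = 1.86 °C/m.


ΔTf = Kf × m × i
= 1.86 × 3.7 × 2
= 13.764 °C

13.764 °C


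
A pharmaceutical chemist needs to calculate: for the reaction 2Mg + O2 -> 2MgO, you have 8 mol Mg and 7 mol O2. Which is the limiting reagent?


Mole ratio available / coefficient:
  Mg: 8/2 = 4.000
  O2: 7/1 = 7.000
Smaller ratio is limiting.

Mg


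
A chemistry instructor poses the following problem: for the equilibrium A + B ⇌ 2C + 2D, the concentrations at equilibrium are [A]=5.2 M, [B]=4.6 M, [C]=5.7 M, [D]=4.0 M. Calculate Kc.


Kc = [C]^2[D]^2/([A][B])
= (5.7^2 × 4.0^2)/(5.2^1 × 4.6^1)
= 519.84/23.92
= 21.73

21.73


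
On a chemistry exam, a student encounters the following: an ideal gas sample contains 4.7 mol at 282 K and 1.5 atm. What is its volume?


PV = nRT  (R = 0.08206 L·atm/(mol·K))
V = nRT/P = 4.7×0.08206×282/1.5
= 72.508 L

72.508 L


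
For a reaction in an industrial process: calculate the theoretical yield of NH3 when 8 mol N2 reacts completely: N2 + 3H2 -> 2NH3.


Mole ratio NH3:N2 = 2:1
n(NH3) = 8 × 2/1 = 16.000 mol
mass = 16.000 × 17.03 = 272.48 g

272.48 g


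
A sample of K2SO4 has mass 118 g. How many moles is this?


M(K2SO4) = 174.27 g/mol
n = mass/M = 118/174.27 = 0.6771 mol

0.6771 mol


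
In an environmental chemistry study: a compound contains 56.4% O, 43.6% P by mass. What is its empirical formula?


Assume 100 g sample. Moles of each element:
  O: 56.4/16.0 = 3.525 mol
  P: 43.6/30.97 = 1.408 mol
Divide by smallest (1.408):
  O: 3.525/1.408 = 2.5
  P: 1.408/1.408 = 1.0
Multiply all ratios by 2 to obtain whole numbers.
Empirical formula: P2O5

P2O5


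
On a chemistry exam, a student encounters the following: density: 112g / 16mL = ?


ρ = mass/volume
= 112/16
= 7.0 g/mL

7.0 g/mL


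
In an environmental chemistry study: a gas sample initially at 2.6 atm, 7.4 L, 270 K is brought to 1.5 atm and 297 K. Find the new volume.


P1V1/T1 = P2V2/T2
V2 = P1V1T2/(T1P2)
= 2.6×7.4×297/(270×1.5)
= 14.109 L

14.109 L


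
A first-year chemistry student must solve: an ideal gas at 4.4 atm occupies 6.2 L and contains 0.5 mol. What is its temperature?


PV = nRT  (R = 0.08206 L·atm/(mol·K))
T = PV/(nR) = 4.4×6.2/(0.5×0.08206)
= 27.28/0.041030
= 664.88 K

664.88 K


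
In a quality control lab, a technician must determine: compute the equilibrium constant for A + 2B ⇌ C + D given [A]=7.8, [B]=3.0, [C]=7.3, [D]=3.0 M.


Kc = [C][D]/([A][B]^2)
= (7.3^1 × 3.0^1)/(7.8^1 × 3.0^2)
= 21.9/70.2
= 0.3120

0.3120


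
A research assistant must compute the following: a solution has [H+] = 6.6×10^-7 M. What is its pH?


pH = -log10([H+]) = -log10(6.6×10^-7)
= 7 - log10(6.6)
= 7 - 0.82
= 6.18

6.18


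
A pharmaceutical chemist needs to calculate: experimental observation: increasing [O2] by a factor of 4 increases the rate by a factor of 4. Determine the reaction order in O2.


rate ∝ [O2]^n
4^n = 4 → n = 1
Order in O2: 1

1


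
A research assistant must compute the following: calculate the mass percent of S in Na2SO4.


M(Na2SO4) = 2×22.99 + 1×32.07 + 4×16.0 = 142.05 g/mol
Mass of S = 1 × 32.07 = 32.07 g/mol
% S = 32.07/142.05 × 100 = 22.58%

22.58%


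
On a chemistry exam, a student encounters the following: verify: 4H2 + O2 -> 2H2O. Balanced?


Equation: 4H2 + O2 -> 2H2O
Check atoms: H: 8≠4, O: 2=2
Not balanced

No, not balanced


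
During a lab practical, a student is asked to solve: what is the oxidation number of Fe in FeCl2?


x + 2(-1) = 0, so x = +2
Oxidation number: +2

+2


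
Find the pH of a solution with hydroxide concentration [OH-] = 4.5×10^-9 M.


pOH = -log10([OH-]) = -log10(4.5×10^-9)
= 9 - log10(4.5) = 8.35
pH = 14 - pOH = 14 - 8.35 = 5.65

5.65


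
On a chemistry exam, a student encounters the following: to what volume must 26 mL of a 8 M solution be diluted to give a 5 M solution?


C1V1 = C2V2
8 × 26 = 5 × V2
V2 = 208/5 = 41.6 mL

41.6 mL


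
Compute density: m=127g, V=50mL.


ρ = mass/volume
= 127/50
= 2.54 g/mL

2.54 g/mL


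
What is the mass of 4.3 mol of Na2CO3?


M(Na2CO3) = 105.99 g/mol
mass = n × M = 4.3 × 105.99 = 455.76 g

455.76 g


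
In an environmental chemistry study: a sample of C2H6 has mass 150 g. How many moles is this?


M(C2H6) = 30.07 g/mol
n = mass/M = 150/30.07 = 4.9884 mol

4.9884 mol


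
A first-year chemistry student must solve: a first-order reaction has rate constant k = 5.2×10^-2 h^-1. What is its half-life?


t½ = ln2/k = 0.693147/(5.2×10^-2 h^-1)
= 13.33 h

13.33 h


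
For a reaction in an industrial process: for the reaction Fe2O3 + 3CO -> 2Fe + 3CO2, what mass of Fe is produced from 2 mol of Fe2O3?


Mole ratio Fe:Fe2O3 = 2:1
n(Fe) = 2 × 2/1 = 4.000 mol
mass = 4.000 × 55.85 = 223.4 g

223.4 g


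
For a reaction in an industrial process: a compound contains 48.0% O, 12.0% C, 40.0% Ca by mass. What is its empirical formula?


Assume 100 g sample. Moles of each element:
  O: 48.0/16.0 = 3.0 mol
  C: 12.0/12.01 = 0.999 mol
  Ca: 40.0/40.08 = 0.998 mol
Divide by smallest (0.998):
  O: 3.0/0.998 = 3.01
  C: 0.999/0.998 = 1.0
  Ca: 0.998/0.998 = 1.0
Empirical formula: CaCO3

CaCO3


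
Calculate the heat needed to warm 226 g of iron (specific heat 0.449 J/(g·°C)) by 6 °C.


q = mcΔT = 226 × 0.449 × 6
= 608.84 J

608.84 J


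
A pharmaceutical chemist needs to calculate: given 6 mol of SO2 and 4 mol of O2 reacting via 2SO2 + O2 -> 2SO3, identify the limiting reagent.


Mole ratio available / coefficient:
  SO2: 6/2 = 3.000
  O2: 4/1 = 4.000
Smaller ratio is limiting.

SO2


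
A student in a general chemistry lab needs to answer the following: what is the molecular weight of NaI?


M(NaI) = 1×22.99 + 1×126.9
= 22.99 + 126.9
= 149.89 g/mol

149.89 g/mol


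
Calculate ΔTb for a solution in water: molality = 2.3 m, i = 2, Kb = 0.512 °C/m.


ΔTb = Kb × m × i
= 0.512 × 2.3 × 2
= 2.3552 °C

2.3552 °C


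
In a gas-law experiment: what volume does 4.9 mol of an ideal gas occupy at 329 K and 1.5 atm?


PV = nRT  (R = 0.08206 L·atm/(mol·K))
V = nRT/P = 4.9×0.08206×329/1.5
= 88.193 L

88.193 L


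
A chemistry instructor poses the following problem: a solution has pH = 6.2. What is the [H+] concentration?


[H+] = 10^(-pH) = 10^(-6.2)
= 6.31×10^-7 M

6.31×10^-7 M


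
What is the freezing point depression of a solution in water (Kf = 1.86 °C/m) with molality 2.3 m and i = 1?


ΔTf = Kf × m × i
= 1.86 × 2.3 × 1
= 4.278 °C

4.278 °C


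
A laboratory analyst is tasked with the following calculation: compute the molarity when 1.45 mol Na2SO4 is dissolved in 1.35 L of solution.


M = n/V = 1.45/1.35 = 1.074 mol/L

1.074 M


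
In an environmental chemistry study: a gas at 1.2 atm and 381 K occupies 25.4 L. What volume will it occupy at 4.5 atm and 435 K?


P1V1/T1 = P2V2/T2
V2 = P1V1T2/(T1P2)
= 1.2×25.4×435/(381×4.5)
= 7.733 L

7.733 L
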